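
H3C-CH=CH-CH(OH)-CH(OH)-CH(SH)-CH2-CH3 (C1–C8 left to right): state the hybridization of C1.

C1 is sp3: 4 σ bonds, 4 electron-density regions.

sp³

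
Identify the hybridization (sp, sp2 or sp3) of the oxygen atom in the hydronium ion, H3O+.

sp3

Three σ bonds + one lone pair = steric number 4 → sp3.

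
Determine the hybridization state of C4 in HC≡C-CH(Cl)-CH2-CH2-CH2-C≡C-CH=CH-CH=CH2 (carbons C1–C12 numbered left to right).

sp^3

C4 — 4 σ bonds. Steric number 4, so sp3.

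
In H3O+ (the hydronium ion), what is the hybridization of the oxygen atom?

sp³

Three σ bonds + one lone pair = steric number 4 → sp3.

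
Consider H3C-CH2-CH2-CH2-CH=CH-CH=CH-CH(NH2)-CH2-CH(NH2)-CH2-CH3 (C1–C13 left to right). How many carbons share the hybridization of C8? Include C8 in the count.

4

C8 is sp2 (one π bond).
C1: sp3
C2: sp3
C3: sp3
C4: sp3
C5: sp2 ✓
C6: sp2 ✓
C7: sp2 ✓
C8: sp2 ✓
C9: sp3
C10: sp3
C11: sp3
C12: sp3
C13: sp3
4 carbons are sp2.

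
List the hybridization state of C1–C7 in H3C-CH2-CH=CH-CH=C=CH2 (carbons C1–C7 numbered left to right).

C1 sp3, C2 sp3, C3 sp2, C4 sp2, C5 sp2, C6 sp, C7 sp2

C1: 4 σ bonds — 4 electron domains, sp3.
C2: 4 σ bonds — 4 electron domains, sp3.
C3 (3 σ bonds, plus one π bond) has steric number 3: sp2.
C4: 3 σ bonds, plus one π bond — 3 electron domains, sp2.
C5 (3 σ bonds, plus one π bond) has steric number 3: sp2.
C6 has 2 σ bonds, plus two π bonds: steric number 2 → sp.
C7 (3 σ bonds, plus one π bond) has steric number 3: sp2.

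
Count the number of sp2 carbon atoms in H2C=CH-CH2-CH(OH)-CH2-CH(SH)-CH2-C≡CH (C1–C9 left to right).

2

C1: sp2 ✓
C2: sp2 ✓
C3: sp3
C4: sp3
C5: sp3
C6: sp3
C7: sp3
C8: sp
C9: sp
C1, C2 → 2 sp2 carbons.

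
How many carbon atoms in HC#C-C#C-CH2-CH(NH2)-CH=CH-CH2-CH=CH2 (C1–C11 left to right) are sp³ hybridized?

3

C1: sp
C2: sp
C3: sp
C4: sp
C5: sp3 ✓
C6: sp3 ✓
C7: sp2
C8: sp2
C9: sp3 ✓
C10: sp2
C11: sp2
C5, C6, C9 → 3 sp3 carbons.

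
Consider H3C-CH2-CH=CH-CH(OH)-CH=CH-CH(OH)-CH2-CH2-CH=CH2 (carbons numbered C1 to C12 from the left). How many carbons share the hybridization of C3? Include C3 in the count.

6

C3 is sp2 (one π bond).
C1: sp3
C2: sp3
C3: sp2 ✓
C4: sp2 ✓
C5: sp3
C6: sp2 ✓
C7: sp2 ✓
C8: sp3
C9: sp3
C10: sp3
C11: sp2 ✓
C12: sp2 ✓
6 carbons are sp2.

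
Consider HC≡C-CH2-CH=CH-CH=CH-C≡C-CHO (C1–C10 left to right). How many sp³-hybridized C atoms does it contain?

C1: sp
C2: sp
C3: sp3 ✓
C4: sp2
C5: sp2
C6: sp2
C7: sp2
C8: sp
C9: sp
C10: sp2
C3 → 1 sp3 carbon.

1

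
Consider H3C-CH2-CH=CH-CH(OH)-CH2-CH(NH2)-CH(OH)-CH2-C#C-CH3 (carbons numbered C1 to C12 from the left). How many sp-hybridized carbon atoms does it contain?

C1: sp3
C2: sp3
C3: sp2
C4: sp2
C5: sp3
C6: sp3
C7: sp3
C8: sp3
C9: sp3
C10: sp ✓
C11: sp ✓
C12: sp3
C10, C11 → 2 sp carbons.

2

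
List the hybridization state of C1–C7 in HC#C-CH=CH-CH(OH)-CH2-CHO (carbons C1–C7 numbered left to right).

C1: 2 σ bonds, plus two π bonds — 2 electron domains, sp.
C2 carries 2 σ bonds, plus two π bonds, giving a steric number of 2, so it is sp.
C3: 3 σ bonds, plus one π bond — 3 electron domains, sp2.
C4 has 3 σ bonds, plus one π bond: steric number 3 → sp2.
C5 has 4 σ bonds: steric number 4 → sp3.
C6: 4 σ bonds; 4 regions of electron density → sp3.
C7 (3 σ bonds, plus one π bond) has steric number 3: sp2.

C1 sp, C2 sp, C3 sp2, C4 sp2, C5 sp3, C6 sp3, C7 sp2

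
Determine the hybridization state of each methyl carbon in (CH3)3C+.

sp^3

Each methyl carbon has 4 σ bonds: steric number 4 → sp3.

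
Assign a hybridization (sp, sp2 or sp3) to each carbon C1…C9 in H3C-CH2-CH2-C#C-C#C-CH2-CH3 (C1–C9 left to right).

C1 sp3, C2 sp3, C3 sp3, C4 sp, C5 sp, C6 sp, C7 sp, C8 sp3, C9 sp3

C1 carries 4 σ bonds, giving a steric number of 4, so it is sp3.
C2 has 4 σ bonds: steric number 4 → sp3.
C3 (4 σ bonds) has steric number 4: sp3.
C4: 2 σ bonds, plus two π bonds — 2 electron domains, sp.
C5 has 2 σ bonds, plus two π bonds: steric number 2 → sp.
C6 — 2 σ bonds, plus two π bonds. Steric number 2, so sp.
C7: 2 σ bonds, plus two π bonds; 2 regions of electron density → sp.
C8 carries 4 σ bonds, giving a steric number of 4, so it is sp3.
C9 (4 σ bonds) has steric number 4: sp3.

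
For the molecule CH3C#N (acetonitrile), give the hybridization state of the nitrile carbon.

sp

The nitrile carbon: 2 σ bonds, plus two π bonds; 2 regions of electron density → sp.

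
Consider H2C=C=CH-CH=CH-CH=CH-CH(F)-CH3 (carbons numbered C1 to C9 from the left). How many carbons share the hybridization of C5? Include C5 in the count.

6

C5 is sp2 (one π bond).
C1: sp2 ✓
C2: sp
C3: sp2 ✓
C4: sp2 ✓
C5: sp2 ✓
C6: sp2 ✓
C7: sp2 ✓
C8: sp3
C9: sp3
6 carbons are sp2.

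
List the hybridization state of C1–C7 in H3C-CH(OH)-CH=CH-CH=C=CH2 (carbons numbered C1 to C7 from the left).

C1: 4 σ bonds; 4 regions of electron density → sp3.
C2: 4 σ bonds — 4 electron domains, sp3.
C3 is sp2: 3 σ bonds, plus one π bond, 3 electron-density regions.
C4: 3 σ bonds, plus one π bond; 3 regions of electron density → sp2.
C5 is sp2: 3 σ bonds, plus one π bond, 3 electron-density regions.
C6 (2 σ bonds, plus two π bonds) has steric number 2: sp.
C7: 3 σ bonds, plus one π bond — 3 electron domains, sp2.

C1 sp3, C2 sp3, C3 sp2, C4 sp2, C5 sp2, C6 sp, C7 sp2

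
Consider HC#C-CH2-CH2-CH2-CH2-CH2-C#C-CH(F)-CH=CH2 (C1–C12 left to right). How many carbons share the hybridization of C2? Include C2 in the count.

C2 is sp (two π bonds).
C1: sp ✓
C2: sp ✓
C3: sp3
C4: sp3
C5: sp3
C6: sp3
C7: sp3
C8: sp ✓
C9: sp ✓
C10: sp3
C11: sp2
C12: sp2
4 carbons are sp.

4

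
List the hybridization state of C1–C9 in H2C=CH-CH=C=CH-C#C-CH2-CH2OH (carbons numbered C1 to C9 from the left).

C1 sp2, C2 sp2, C3 sp2, C4 sp, C5 sp2, C6 sp, C7 sp, C8 sp3, C9 sp3

C1: 3 σ bonds, plus one π bond — 3 electron domains, sp2.
C2 is sp2: 3 σ bonds, plus one π bond, 3 electron-density regions.
C3 carries 3 σ bonds, plus one π bond, giving a steric number of 3, so it is sp2.
C4 — 2 σ bonds, plus two π bonds. Steric number 2, so sp.
C5 (3 σ bonds, plus one π bond) has steric number 3: sp2.
C6 carries 2 σ bonds, plus two π bonds, giving a steric number of 2, so it is sp.
C7 (2 σ bonds, plus two π bonds) has steric number 2: sp.
C8 has 4 σ bonds: steric number 4 → sp3.
C9: 4 σ bonds — 4 electron domains, sp3.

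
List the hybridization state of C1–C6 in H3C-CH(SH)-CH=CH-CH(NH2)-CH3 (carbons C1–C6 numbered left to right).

C1 sp3, C2 sp3, C3 sp2, C4 sp2, C5 sp3, C6 sp3

C1 has 4 σ bonds: steric number 4 → sp3.
C2 (4 σ bonds) has steric number 4: sp3.
C3: 3 σ bonds, plus one π bond; 3 regions of electron density → sp2.
C4: 3 σ bonds, plus one π bond; 3 regions of electron density → sp2.
C5 is sp3: 4 σ bonds, 4 electron-density regions.
C6 is sp3: 4 σ bonds, 4 electron-density regions.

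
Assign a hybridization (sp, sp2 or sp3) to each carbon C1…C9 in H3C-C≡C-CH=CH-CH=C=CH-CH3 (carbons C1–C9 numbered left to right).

C1: 4 σ bonds; 4 regions of electron density → sp3.
C2 — 2 σ bonds, plus two π bonds. Steric number 2, so sp.
C3 (2 σ bonds, plus two π bonds) has steric number 2: sp.
C4 — 3 σ bonds, plus one π bond. Steric number 3, so sp2.
C5: 3 σ bonds, plus one π bond — 3 electron domains, sp2.
C6 carries 3 σ bonds, plus one π bond, giving a steric number of 3, so it is sp2.
C7 — 2 σ bonds, plus two π bonds. Steric number 2, so sp.
C8 — 3 σ bonds, plus one π bond. Steric number 3, so sp2.
C9 — 4 σ bonds. Steric number 4, so sp3.

C1 sp3, C2 sp, C3 sp, C4 sp2, C5 sp2, C6 sp2, C7 sp, C8 sp2, C9 sp3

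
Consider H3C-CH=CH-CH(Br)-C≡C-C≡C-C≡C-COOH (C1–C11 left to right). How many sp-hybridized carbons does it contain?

6

C1: sp3
C2: sp2
C3: sp2
C4: sp3
C5: sp ✓
C6: sp ✓
C7: sp ✓
C8: sp ✓
C9: sp ✓
C10: sp ✓
C11: sp2
C5, C6, C7, C8, C9, C10 → 6 sp carbons.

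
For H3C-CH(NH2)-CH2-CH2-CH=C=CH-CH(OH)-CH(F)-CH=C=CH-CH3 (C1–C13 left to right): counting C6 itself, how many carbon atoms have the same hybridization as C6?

C6 is sp (two π bonds).
C1: sp3
C2: sp3
C3: sp3
C4: sp3
C5: sp2
C6: sp ✓
C7: sp2
C8: sp3
C9: sp3
C10: sp2
C11: sp ✓
C12: sp2
C13: sp3
2 carbons are sp.

2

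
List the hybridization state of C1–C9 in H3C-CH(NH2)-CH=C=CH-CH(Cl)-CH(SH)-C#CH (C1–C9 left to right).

C1: 4 σ bonds; 4 regions of electron density → sp3.
C2: 4 σ bonds; 4 regions of electron density → sp3.
C3 has 3 σ bonds, plus one π bond: steric number 3 → sp2.
C4 is sp: 2 σ bonds, plus two π bonds, 2 electron-density regions.
C5: 3 σ bonds, plus one π bond — 3 electron domains, sp2.
C6 — 4 σ bonds. Steric number 4, so sp3.
C7 carries 4 σ bonds, giving a steric number of 4, so it is sp3.
C8 carries 2 σ bonds, plus two π bonds, giving a steric number of 2, so it is sp.
C9 — 2 σ bonds, plus two π bonds. Steric number 2, so sp.

C1 sp3, C2 sp3, C3 sp2, C4 sp, C5 sp2, C6 sp3, C7 sp3, C8 sp, C9 sp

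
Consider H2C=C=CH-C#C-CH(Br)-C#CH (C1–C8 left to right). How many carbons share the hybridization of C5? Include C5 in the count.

C5 is sp (two π bonds).
C1: sp2
C2: sp ✓
C3: sp2
C4: sp ✓
C5: sp ✓
C6: sp3
C7: sp ✓
C8: sp ✓
5 carbons are sp.

5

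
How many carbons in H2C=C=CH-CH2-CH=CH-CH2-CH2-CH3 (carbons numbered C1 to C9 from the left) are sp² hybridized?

4

C1: sp2 ✓
C2: sp
C3: sp2 ✓
C4: sp3
C5: sp2 ✓
C6: sp2 ✓
C7: sp3
C8: sp3
C9: sp3
C1, C3, C5, C6 → 4 sp2 carbons.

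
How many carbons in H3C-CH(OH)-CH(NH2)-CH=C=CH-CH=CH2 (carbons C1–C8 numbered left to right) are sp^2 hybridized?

C1: sp3
C2: sp3
C3: sp3
C4: sp2 ✓
C5: sp
C6: sp2 ✓
C7: sp2 ✓
C8: sp2 ✓
C4, C6, C7, C8 → 4 sp2 carbons.

4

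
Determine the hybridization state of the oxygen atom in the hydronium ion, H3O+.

sp3

Three σ bonds + one lone pair = steric number 4 → sp3.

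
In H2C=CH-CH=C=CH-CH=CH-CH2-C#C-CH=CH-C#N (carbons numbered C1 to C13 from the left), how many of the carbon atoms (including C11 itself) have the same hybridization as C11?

8

C11 is sp2 (one π bond).
C1: sp2 ✓
C2: sp2 ✓
C3: sp2 ✓
C4: sp
C5: sp2 ✓
C6: sp2 ✓
C7: sp2 ✓
C8: sp3
C9: sp
C10: sp
C11: sp2 ✓
C12: sp2 ✓
C13: sp
8 carbons are sp2.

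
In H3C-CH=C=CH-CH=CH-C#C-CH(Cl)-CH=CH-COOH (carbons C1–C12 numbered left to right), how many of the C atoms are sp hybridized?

C1: sp3
C2: sp2
C3: sp ✓
C4: sp2
C5: sp2
C6: sp2
C7: sp ✓
C8: sp ✓
C9: sp3
C10: sp2
C11: sp2
C12: sp2
C3, C7, C8 → 3 sp carbons.

3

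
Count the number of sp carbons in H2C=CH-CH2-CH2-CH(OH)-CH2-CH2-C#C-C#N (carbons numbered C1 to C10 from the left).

3

C1: sp2
C2: sp2
C3: sp3
C4: sp3
C5: sp3
C6: sp3
C7: sp3
C8: sp ✓
C9: sp ✓
C10: sp ✓
C8, C9, C10 → 3 sp carbons.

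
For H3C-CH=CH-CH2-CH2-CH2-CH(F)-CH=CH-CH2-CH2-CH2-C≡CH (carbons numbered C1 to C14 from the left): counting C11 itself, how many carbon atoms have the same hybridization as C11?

8

C11 is sp3 (only σ bonds).
C1: sp3 ✓
C2: sp2
C3: sp2
C4: sp3 ✓
C5: sp3 ✓
C6: sp3 ✓
C7: sp3 ✓
C8: sp2
C9: sp2
C10: sp3 ✓
C11: sp3 ✓
C12: sp3 ✓
C13: sp
C14: sp
8 carbons are sp3.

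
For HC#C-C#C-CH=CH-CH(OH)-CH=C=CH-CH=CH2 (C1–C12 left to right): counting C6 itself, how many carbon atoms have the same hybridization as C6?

6

C6 is sp2 (one π bond).
C1: sp
C2: sp
C3: sp
C4: sp
C5: sp2 ✓
C6: sp2 ✓
C7: sp3
C8: sp2 ✓
C9: sp
C10: sp2 ✓
C11: sp2 ✓
C12: sp2 ✓
6 carbons are sp2.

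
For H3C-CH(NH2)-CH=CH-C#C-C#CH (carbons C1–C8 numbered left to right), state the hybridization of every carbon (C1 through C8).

C1 has 4 σ bonds: steric number 4 → sp3.
C2 has 4 σ bonds: steric number 4 → sp3.
C3 is sp2: 3 σ bonds, plus one π bond, 3 electron-density regions.
C4: 3 σ bonds, plus one π bond; 3 regions of electron density → sp2.
C5 is sp: 2 σ bonds, plus two π bonds, 2 electron-density regions.
C6 — 2 σ bonds, plus two π bonds. Steric number 2, so sp.
C7: 2 σ bonds, plus two π bonds; 2 regions of electron density → sp.
C8 has 2 σ bonds, plus two π bonds: steric number 2 → sp.

C1 sp3, C2 sp3, C3 sp2, C4 sp2, C5 sp, C6 sp, C7 sp, C8 sp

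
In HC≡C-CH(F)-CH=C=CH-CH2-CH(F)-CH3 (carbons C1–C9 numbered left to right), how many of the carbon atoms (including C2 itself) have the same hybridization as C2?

C2 is sp (two π bonds).
C1: sp ✓
C2: sp ✓
C3: sp3
C4: sp2
C5: sp ✓
C6: sp2
C7: sp3
C8: sp3
C9: sp3
3 carbons are sp.

3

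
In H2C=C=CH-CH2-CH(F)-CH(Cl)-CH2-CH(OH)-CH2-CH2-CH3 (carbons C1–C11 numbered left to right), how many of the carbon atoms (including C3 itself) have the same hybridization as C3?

2

C3 is sp2 (one π bond).
C1: sp2 ✓
C2: sp
C3: sp2 ✓
C4: sp3
C5: sp3
C6: sp3
C7: sp3
C8: sp3
C9: sp3
C10: sp3
C11: sp3
2 carbons are sp2.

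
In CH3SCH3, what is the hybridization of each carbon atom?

sp^3

Each carbon atom is sp3: 4 σ bonds, 4 electron-density regions.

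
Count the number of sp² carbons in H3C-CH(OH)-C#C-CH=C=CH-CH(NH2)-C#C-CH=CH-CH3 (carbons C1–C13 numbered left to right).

C1: sp3
C2: sp3
C3: sp
C4: sp
C5: sp2 ✓
C6: sp
C7: sp2 ✓
C8: sp3
C9: sp
C10: sp
C11: sp2 ✓
C12: sp2 ✓
C13: sp3
C5, C7, C11, C12 → 4 sp2 carbons.

4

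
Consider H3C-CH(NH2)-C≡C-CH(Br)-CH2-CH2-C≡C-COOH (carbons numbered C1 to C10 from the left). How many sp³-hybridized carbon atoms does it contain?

5

C1: sp3 ✓
C2: sp3 ✓
C3: sp
C4: sp
C5: sp3 ✓
C6: sp3 ✓
C7: sp3 ✓
C8: sp
C9: sp
C10: sp2
C1, C2, C5, C6, C7 → 5 sp3 carbons.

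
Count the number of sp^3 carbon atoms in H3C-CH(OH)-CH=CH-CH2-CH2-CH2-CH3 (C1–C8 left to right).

6

C1: sp3 ✓
C2: sp3 ✓
C3: sp2
C4: sp2
C5: sp3 ✓
C6: sp3 ✓
C7: sp3 ✓
C8: sp3 ✓
C1, C2, C5, C6, C7, C8 → 6 sp3 carbons.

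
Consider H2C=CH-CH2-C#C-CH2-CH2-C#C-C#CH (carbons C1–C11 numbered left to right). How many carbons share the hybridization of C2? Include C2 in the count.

2

C2 is sp2 (one π bond).
C1: sp2 ✓
C2: sp2 ✓
C3: sp3
C4: sp
C5: sp
C6: sp3
C7: sp3
C8: sp
C9: sp
C10: sp
C11: sp
2 carbons are sp2.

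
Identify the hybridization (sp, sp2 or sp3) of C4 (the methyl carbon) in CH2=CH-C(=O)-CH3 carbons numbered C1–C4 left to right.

sp3

C4 (the methyl carbon) carries 4 σ bonds, giving a steric number of 4, so it is sp3.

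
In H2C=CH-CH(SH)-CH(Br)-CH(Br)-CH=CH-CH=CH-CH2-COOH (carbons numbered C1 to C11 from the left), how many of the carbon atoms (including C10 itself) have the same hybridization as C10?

4

C10 is sp3 (only σ bonds).
C1: sp2
C2: sp2
C3: sp3 ✓
C4: sp3 ✓
C5: sp3 ✓
C6: sp2
C7: sp2
C8: sp2
C9: sp2
C10: sp3 ✓
C11: sp2
4 carbons are sp3.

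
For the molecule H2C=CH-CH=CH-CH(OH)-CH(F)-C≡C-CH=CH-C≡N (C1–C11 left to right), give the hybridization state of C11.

sp

C11 has 2 σ bonds, plus two π bonds: steric number 2 → sp.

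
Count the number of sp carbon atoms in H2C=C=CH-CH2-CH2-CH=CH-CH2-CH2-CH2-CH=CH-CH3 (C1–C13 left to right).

C1: sp2
C2: sp ✓
C3: sp2
C4: sp3
C5: sp3
C6: sp2
C7: sp2
C8: sp3
C9: sp3
C10: sp3
C11: sp2
C12: sp2
C13: sp3
C2 → 1 sp carbon.

1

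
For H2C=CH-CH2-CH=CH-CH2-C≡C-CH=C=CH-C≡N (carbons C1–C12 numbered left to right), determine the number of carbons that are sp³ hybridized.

2

C1: sp2
C2: sp2
C3: sp3 ✓
C4: sp2
C5: sp2
C6: sp3 ✓
C7: sp
C8: sp
C9: sp2
C10: sp
C11: sp2
C12: sp
C3, C6 → 2 sp3 carbons.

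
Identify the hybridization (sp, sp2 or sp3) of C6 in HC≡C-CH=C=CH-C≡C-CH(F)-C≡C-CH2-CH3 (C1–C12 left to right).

C6 — 2 σ bonds, plus two π bonds. Steric number 2, so sp.

sp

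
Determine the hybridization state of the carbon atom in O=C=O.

Two σ bonds, two π bonds → steric number 2 → sp.

sp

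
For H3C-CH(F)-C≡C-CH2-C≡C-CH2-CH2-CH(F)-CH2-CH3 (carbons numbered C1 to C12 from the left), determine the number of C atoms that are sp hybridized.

C1: sp3
C2: sp3
C3: sp ✓
C4: sp ✓
C5: sp3
C6: sp ✓
C7: sp ✓
C8: sp3
C9: sp3
C10: sp3
C11: sp3
C12: sp3
C3, C4, C6, C7 → 4 sp carbons.

4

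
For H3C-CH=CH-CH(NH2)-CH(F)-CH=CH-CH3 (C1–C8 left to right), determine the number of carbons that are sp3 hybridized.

4

C1: sp3 ✓
C2: sp2
C3: sp2
C4: sp3 ✓
C5: sp3 ✓
C6: sp2
C7: sp2
C8: sp3 ✓
C1, C4, C5, C8 → 4 sp3 carbons.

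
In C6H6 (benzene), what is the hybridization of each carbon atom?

Every ring carbon has three σ bonds and contributes one p electron to the aromatic π system.

sp2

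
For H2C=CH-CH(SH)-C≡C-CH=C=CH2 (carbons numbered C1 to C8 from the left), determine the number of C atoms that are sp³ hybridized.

C1: sp2
C2: sp2
C3: sp3 ✓
C4: sp
C5: sp
C6: sp2
C7: sp
C8: sp2
C3 → 1 sp3 carbon.

1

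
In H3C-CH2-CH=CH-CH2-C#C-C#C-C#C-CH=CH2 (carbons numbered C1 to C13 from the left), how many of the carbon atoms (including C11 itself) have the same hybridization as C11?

6

C11 is sp (two π bonds).
C1: sp3
C2: sp3
C3: sp2
C4: sp2
C5: sp3
C6: sp ✓
C7: sp ✓
C8: sp ✓
C9: sp ✓
C10: sp ✓
C11: sp ✓
C12: sp2
C13: sp2
6 carbons are sp.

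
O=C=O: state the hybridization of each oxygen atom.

sp^2

One σ bond + two lone pairs = steric number 3 → sp2.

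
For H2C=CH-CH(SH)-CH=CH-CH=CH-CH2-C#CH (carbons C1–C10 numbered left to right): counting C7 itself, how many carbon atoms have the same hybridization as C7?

C7 is sp2 (one π bond).
C1: sp2 ✓
C2: sp2 ✓
C3: sp3
C4: sp2 ✓
C5: sp2 ✓
C6: sp2 ✓
C7: sp2 ✓
C8: sp3
C9: sp
C10: sp
6 carbons are sp2.

6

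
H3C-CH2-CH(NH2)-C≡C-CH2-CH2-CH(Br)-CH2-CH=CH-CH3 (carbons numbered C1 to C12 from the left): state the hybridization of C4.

C4 has 2 σ bonds, plus two π bonds: steric number 2 → sp.

sp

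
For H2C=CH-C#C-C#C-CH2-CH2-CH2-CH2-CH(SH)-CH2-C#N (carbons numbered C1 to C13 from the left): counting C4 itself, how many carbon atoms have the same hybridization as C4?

C4 is sp (two π bonds).
C1: sp2
C2: sp2
C3: sp ✓
C4: sp ✓
C5: sp ✓
C6: sp ✓
C7: sp3
C8: sp3
C9: sp3
C10: sp3
C11: sp3
C12: sp3
C13: sp ✓
5 carbons are sp.

5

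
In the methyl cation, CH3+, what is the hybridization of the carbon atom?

sp²

Three σ bonds to H, empty p orbital → sp2, trigonal planar.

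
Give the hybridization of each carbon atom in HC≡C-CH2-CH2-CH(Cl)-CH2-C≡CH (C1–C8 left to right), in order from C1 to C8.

C1: 2 σ bonds, plus two π bonds; 2 regions of electron density → sp.
C2 — 2 σ bonds, plus two π bonds. Steric number 2, so sp.
C3 — 4 σ bonds. Steric number 4, so sp3.
C4 carries 4 σ bonds, giving a steric number of 4, so it is sp3.
C5 has 4 σ bonds: steric number 4 → sp3.
C6 (4 σ bonds) has steric number 4: sp3.
C7: 2 σ bonds, plus two π bonds — 2 electron domains, sp.
C8 — 2 σ bonds, plus two π bonds. Steric number 2, so sp.

C1 sp, C2 sp, C3 sp3, C4 sp3, C5 sp3, C6 sp3, C7 sp, C8 sp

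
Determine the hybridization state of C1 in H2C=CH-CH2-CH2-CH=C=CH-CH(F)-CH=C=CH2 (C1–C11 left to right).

C1 (3 σ bonds, plus one π bond) has steric number 3: sp2.

sp²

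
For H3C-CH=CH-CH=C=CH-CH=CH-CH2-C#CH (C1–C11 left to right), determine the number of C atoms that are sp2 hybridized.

6

C1: sp3
C2: sp2 ✓
C3: sp2 ✓
C4: sp2 ✓
C5: sp
C6: sp2 ✓
C7: sp2 ✓
C8: sp2 ✓
C9: sp3
C10: sp
C11: sp
C2, C3, C4, C6, C7, C8 → 6 sp2 carbons.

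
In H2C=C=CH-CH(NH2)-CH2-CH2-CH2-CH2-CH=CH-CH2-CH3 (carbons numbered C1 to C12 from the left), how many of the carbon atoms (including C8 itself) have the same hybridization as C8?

C8 is sp3 (only σ bonds).
C1: sp2
C2: sp
C3: sp2
C4: sp3 ✓
C5: sp3 ✓
C6: sp3 ✓
C7: sp3 ✓
C8: sp3 ✓
C9: sp2
C10: sp2
C11: sp3 ✓
C12: sp3 ✓
7 carbons are sp3.

7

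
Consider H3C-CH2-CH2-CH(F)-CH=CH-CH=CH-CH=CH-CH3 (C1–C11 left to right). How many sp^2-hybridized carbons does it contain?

C1: sp3
C2: sp3
C3: sp3
C4: sp3
C5: sp2 ✓
C6: sp2 ✓
C7: sp2 ✓
C8: sp2 ✓
C9: sp2 ✓
C10: sp2 ✓
C11: sp3
C5, C6, C7, C8, C9, C10 → 6 sp2 carbons.

6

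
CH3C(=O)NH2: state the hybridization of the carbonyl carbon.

The carbonyl carbon — 3 σ bonds, plus one π bond. Steric number 3, so sp2.

sp^2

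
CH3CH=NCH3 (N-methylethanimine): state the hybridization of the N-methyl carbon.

The N-methyl carbon carries 4 σ bonds, giving a steric number of 4, so it is sp3.

sp3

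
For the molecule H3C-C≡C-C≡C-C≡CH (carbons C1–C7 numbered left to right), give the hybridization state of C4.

C4 (2 σ bonds, plus two π bonds) has steric number 2: sp.

sp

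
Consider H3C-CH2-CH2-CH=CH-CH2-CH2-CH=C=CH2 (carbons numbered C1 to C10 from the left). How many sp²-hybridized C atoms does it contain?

C1: sp3
C2: sp3
C3: sp3
C4: sp2 ✓
C5: sp2 ✓
C6: sp3
C7: sp3
C8: sp2 ✓
C9: sp
C10: sp2 ✓
C4, C5, C8, C10 → 4 sp2 carbons.

4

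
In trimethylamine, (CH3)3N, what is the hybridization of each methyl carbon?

sp^3

Each methyl carbon: 4 σ bonds — 4 electron domains, sp3.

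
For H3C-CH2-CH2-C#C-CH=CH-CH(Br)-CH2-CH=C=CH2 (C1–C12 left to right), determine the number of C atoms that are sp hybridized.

C1: sp3
C2: sp3
C3: sp3
C4: sp ✓
C5: sp ✓
C6: sp2
C7: sp2
C8: sp3
C9: sp3
C10: sp2
C11: sp ✓
C12: sp2
C4, C5, C11 → 3 sp carbons.

3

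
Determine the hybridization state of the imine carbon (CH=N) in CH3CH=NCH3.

sp^2

The imine carbon (CH=N): 3 σ bonds, plus one π bond — 3 electron domains, sp2.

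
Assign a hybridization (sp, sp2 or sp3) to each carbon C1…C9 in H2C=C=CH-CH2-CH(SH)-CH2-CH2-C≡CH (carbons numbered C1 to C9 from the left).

C1: 3 σ bonds, plus one π bond — 3 electron domains, sp2.
C2 — 2 σ bonds, plus two π bonds. Steric number 2, so sp.
C3 carries 3 σ bonds, plus one π bond, giving a steric number of 3, so it is sp2.
C4: 4 σ bonds; 4 regions of electron density → sp3.
C5 has 4 σ bonds: steric number 4 → sp3.
C6 (4 σ bonds) has steric number 4: sp3.
C7: 4 σ bonds — 4 electron domains, sp3.
C8: 2 σ bonds, plus two π bonds; 2 regions of electron density → sp.
C9 carries 2 σ bonds, plus two π bonds, giving a steric number of 2, so it is sp.

C1 sp2, C2 sp, C3 sp2, C4 sp3, C5 sp3, C6 sp3, C7 sp3, C8 sp, C9 sp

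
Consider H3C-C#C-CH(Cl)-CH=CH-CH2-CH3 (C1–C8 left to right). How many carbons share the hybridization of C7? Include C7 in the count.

4

C7 is sp3 (only σ bonds).
C1: sp3 ✓
C2: sp
C3: sp
C4: sp3 ✓
C5: sp2
C6: sp2
C7: sp3 ✓
C8: sp3 ✓
4 carbons are sp3.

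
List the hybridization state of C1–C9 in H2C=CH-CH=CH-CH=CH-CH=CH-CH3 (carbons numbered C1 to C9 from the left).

C1 sp2, C2 sp2, C3 sp2, C4 sp2, C5 sp2, C6 sp2, C7 sp2, C8 sp2, C9 sp3

C1 — 3 σ bonds, plus one π bond. Steric number 3, so sp2.
C2 (3 σ bonds, plus one π bond) has steric number 3: sp2.
C3 carries 3 σ bonds, plus one π bond, giving a steric number of 3, so it is sp2.
C4 has 3 σ bonds, plus one π bond: steric number 3 → sp2.
C5 (3 σ bonds, plus one π bond) has steric number 3: sp2.
C6 — 3 σ bonds, plus one π bond. Steric number 3, so sp2.
C7 is sp2: 3 σ bonds, plus one π bond, 3 electron-density regions.
C8 has 3 σ bonds, plus one π bond: steric number 3 → sp2.
C9: 4 σ bonds — 4 electron domains, sp3.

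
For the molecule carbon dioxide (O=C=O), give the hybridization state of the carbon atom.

Two σ bonds, two π bonds → steric number 2 → sp.

sp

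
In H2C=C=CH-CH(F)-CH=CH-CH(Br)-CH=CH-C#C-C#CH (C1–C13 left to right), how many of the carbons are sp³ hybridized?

C1: sp2
C2: sp
C3: sp2
C4: sp3 ✓
C5: sp2
C6: sp2
C7: sp3 ✓
C8: sp2
C9: sp2
C10: sp
C11: sp
C12: sp
C13: sp
C4, C7 → 2 sp3 carbons.

2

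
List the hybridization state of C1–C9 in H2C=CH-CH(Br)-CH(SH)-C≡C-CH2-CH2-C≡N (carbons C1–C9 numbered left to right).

C1 sp2, C2 sp2, C3 sp3, C4 sp3, C5 sp, C6 sp, C7 sp3, C8 sp3, C9 sp

C1: 3 σ bonds, plus one π bond — 3 electron domains, sp2.
C2 is sp2: 3 σ bonds, plus one π bond, 3 electron-density regions.
C3 (4 σ bonds) has steric number 4: sp3.
C4 (4 σ bonds) has steric number 4: sp3.
C5: 2 σ bonds, plus two π bonds; 2 regions of electron density → sp.
C6 carries 2 σ bonds, plus two π bonds, giving a steric number of 2, so it is sp.
C7: 4 σ bonds; 4 regions of electron density → sp3.
C8 carries 4 σ bonds, giving a steric number of 4, so it is sp3.
C9: 2 σ bonds, plus two π bonds — 2 electron domains, sp.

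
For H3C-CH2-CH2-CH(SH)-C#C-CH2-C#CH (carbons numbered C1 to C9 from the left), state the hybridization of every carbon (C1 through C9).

C1 — 4 σ bonds. Steric number 4, so sp3.
C2 — 4 σ bonds. Steric number 4, so sp3.
C3 — 4 σ bonds. Steric number 4, so sp3.
C4 (4 σ bonds) has steric number 4: sp3.
C5 carries 2 σ bonds, plus two π bonds, giving a steric number of 2, so it is sp.
C6 is sp: 2 σ bonds, plus two π bonds, 2 electron-density regions.
C7 — 4 σ bonds. Steric number 4, so sp3.
C8 is sp: 2 σ bonds, plus two π bonds, 2 electron-density regions.
C9 carries 2 σ bonds, plus two π bonds, giving a steric number of 2, so it is sp.

C1 sp3, C2 sp3, C3 sp3, C4 sp3, C5 sp, C6 sp, C7 sp3, C8 sp, C9 sp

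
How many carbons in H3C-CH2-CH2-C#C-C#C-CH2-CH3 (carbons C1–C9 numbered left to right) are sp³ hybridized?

5

C1: sp3 ✓
C2: sp3 ✓
C3: sp3 ✓
C4: sp
C5: sp
C6: sp
C7: sp
C8: sp3 ✓
C9: sp3 ✓
C1, C2, C3, C8, C9 → 5 sp3 carbons.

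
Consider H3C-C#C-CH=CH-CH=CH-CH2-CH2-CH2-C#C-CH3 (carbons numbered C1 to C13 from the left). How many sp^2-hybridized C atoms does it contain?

C1: sp3
C2: sp
C3: sp
C4: sp2 ✓
C5: sp2 ✓
C6: sp2 ✓
C7: sp2 ✓
C8: sp3
C9: sp3
C10: sp3
C11: sp
C12: sp
C13: sp3
C4, C5, C6, C7 → 4 sp2 carbons.

4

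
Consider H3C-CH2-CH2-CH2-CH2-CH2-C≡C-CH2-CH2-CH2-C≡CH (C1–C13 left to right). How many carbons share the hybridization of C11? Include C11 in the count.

9

C11 is sp3 (only σ bonds).
C1: sp3 ✓
C2: sp3 ✓
C3: sp3 ✓
C4: sp3 ✓
C5: sp3 ✓
C6: sp3 ✓
C7: sp
C8: sp
C9: sp3 ✓
C10: sp3 ✓
C11: sp3 ✓
C12: sp
C13: sp
9 carbons are sp3.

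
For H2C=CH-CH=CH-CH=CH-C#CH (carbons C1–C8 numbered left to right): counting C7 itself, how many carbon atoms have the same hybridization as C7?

C7 is sp (two π bonds).
C1: sp2
C2: sp2
C3: sp2
C4: sp2
C5: sp2
C6: sp2
C7: sp ✓
C8: sp ✓
2 carbons are sp.

2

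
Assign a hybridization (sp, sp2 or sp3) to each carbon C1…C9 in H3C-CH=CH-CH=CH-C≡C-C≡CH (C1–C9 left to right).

C1: 4 σ bonds — 4 electron domains, sp3.
C2 (3 σ bonds, plus one π bond) has steric number 3: sp2.
C3: 3 σ bonds, plus one π bond; 3 regions of electron density → sp2.
C4: 3 σ bonds, plus one π bond — 3 electron domains, sp2.
C5 (3 σ bonds, plus one π bond) has steric number 3: sp2.
C6: 2 σ bonds, plus two π bonds — 2 electron domains, sp.
C7 is sp: 2 σ bonds, plus two π bonds, 2 electron-density regions.
C8: 2 σ bonds, plus two π bonds — 2 electron domains, sp.
C9 has 2 σ bonds, plus two π bonds: steric number 2 → sp.

C1 sp3, C2 sp2, C3 sp2, C4 sp2, C5 sp2, C6 sp, C7 sp, C8 sp, C9 sp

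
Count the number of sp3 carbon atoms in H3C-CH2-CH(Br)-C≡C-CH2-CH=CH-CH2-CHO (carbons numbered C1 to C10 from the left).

5

C1: sp3 ✓
C2: sp3 ✓
C3: sp3 ✓
C4: sp
C5: sp
C6: sp3 ✓
C7: sp2
C8: sp2
C9: sp3 ✓
C10: sp2
C1, C2, C3, C6, C9 → 5 sp3 carbons.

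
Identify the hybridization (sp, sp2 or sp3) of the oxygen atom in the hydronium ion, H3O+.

Three σ bonds + one lone pair = steric number 4 → sp3.

sp^3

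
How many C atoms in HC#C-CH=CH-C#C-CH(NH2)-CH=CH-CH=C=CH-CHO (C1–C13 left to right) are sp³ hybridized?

C1: sp
C2: sp
C3: sp2
C4: sp2
C5: sp
C6: sp
C7: sp3 ✓
C8: sp2
C9: sp2
C10: sp2
C11: sp
C12: sp2
C13: sp2
C7 → 1 sp3 carbon.

1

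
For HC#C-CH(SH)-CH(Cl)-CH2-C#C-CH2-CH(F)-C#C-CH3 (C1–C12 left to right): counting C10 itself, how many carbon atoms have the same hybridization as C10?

C10 is sp (two π bonds).
C1: sp ✓
C2: sp ✓
C3: sp3
C4: sp3
C5: sp3
C6: sp ✓
C7: sp ✓
C8: sp3
C9: sp3
C10: sp ✓
C11: sp ✓
C12: sp3
6 carbons are sp.

6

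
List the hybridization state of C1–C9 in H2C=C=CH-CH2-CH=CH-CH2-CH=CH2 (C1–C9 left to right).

C1 sp2, C2 sp, C3 sp2, C4 sp3, C5 sp2, C6 sp2, C7 sp3, C8 sp2, C9 sp2

C1 has 3 σ bonds, plus one π bond: steric number 3 → sp2.
C2: 2 σ bonds, plus two π bonds; 2 regions of electron density → sp.
C3 is sp2: 3 σ bonds, plus one π bond, 3 electron-density regions.
C4 has 4 σ bonds: steric number 4 → sp3.
C5 has 3 σ bonds, plus one π bond: steric number 3 → sp2.
C6: 3 σ bonds, plus one π bond — 3 electron domains, sp2.
C7 carries 4 σ bonds, giving a steric number of 4, so it is sp3.
C8 is sp2: 3 σ bonds, plus one π bond, 3 electron-density regions.
C9: 3 σ bonds, plus one π bond; 3 regions of electron density → sp2.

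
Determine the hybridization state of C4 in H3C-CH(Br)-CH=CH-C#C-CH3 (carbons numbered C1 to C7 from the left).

sp2

C4 has 3 σ bonds, plus one π bond: steric number 3 → sp2.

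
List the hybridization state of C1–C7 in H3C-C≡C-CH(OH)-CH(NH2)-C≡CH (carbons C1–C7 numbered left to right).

C1 — 4 σ bonds. Steric number 4, so sp3.
C2 — 2 σ bonds, plus two π bonds. Steric number 2, so sp.
C3 carries 2 σ bonds, plus two π bonds, giving a steric number of 2, so it is sp.
C4 — 4 σ bonds. Steric number 4, so sp3.
C5: 4 σ bonds; 4 regions of electron density → sp3.
C6 is sp: 2 σ bonds, plus two π bonds, 2 electron-density regions.
C7 carries 2 σ bonds, plus two π bonds, giving a steric number of 2, so it is sp.

C1 sp3, C2 sp, C3 sp, C4 sp3, C5 sp3, C6 sp, C7 sp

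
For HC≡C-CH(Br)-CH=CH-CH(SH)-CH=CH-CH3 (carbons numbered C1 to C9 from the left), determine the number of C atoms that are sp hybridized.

2

C1: sp ✓
C2: sp ✓
C3: sp3
C4: sp2
C5: sp2
C6: sp3
C7: sp2
C8: sp2
C9: sp3
C1, C2 → 2 sp carbons.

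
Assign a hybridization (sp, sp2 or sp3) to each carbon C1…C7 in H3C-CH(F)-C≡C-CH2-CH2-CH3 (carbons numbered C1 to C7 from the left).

C1 (4 σ bonds) has steric number 4: sp3.
C2: 4 σ bonds; 4 regions of electron density → sp3.
C3 — 2 σ bonds, plus two π bonds. Steric number 2, so sp.
C4: 2 σ bonds, plus two π bonds — 2 electron domains, sp.
C5 has 4 σ bonds: steric number 4 → sp3.
C6: 4 σ bonds — 4 electron domains, sp3.
C7 (4 σ bonds) has steric number 4: sp3.

C1 sp3, C2 sp3, C3 sp, C4 sp, C5 sp3, C6 sp3, C7 sp3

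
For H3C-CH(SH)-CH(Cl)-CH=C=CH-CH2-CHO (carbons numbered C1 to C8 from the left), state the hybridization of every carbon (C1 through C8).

C1 sp3, C2 sp3, C3 sp3, C4 sp2, C5 sp, C6 sp2, C7 sp3, C8 sp2

C1: 4 σ bonds; 4 regions of electron density → sp3.
C2: 4 σ bonds — 4 electron domains, sp3.
C3 carries 4 σ bonds, giving a steric number of 4, so it is sp3.
C4 carries 3 σ bonds, plus one π bond, giving a steric number of 3, so it is sp2.
C5: 2 σ bonds, plus two π bonds — 2 electron domains, sp.
C6: 3 σ bonds, plus one π bond — 3 electron domains, sp2.
C7 — 4 σ bonds. Steric number 4, so sp3.
C8: 3 σ bonds, plus one π bond — 3 electron domains, sp2.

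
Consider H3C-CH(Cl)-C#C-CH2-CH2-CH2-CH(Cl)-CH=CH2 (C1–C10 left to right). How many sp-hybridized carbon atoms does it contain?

C1: sp3
C2: sp3
C3: sp ✓
C4: sp ✓
C5: sp3
C6: sp3
C7: sp3
C8: sp3
C9: sp2
C10: sp2
C3, C4 → 2 sp carbons.

2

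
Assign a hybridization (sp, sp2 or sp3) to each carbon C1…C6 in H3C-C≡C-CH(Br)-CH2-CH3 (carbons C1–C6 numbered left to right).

C1 sp3, C2 sp, C3 sp, C4 sp3, C5 sp3, C6 sp3

C1: 4 σ bonds; 4 regions of electron density → sp3.
C2: 2 σ bonds, plus two π bonds — 2 electron domains, sp.
C3 carries 2 σ bonds, plus two π bonds, giving a steric number of 2, so it is sp.
C4 (4 σ bonds) has steric number 4: sp3.
C5: 4 σ bonds — 4 electron domains, sp3.
C6 has 4 σ bonds: steric number 4 → sp3.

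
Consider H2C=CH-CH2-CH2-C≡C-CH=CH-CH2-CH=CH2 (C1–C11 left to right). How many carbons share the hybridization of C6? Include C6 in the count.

2

C6 is sp (two π bonds).
C1: sp2
C2: sp2
C3: sp3
C4: sp3
C5: sp ✓
C6: sp ✓
C7: sp2
C8: sp2
C9: sp3
C10: sp2
C11: sp2
2 carbons are sp.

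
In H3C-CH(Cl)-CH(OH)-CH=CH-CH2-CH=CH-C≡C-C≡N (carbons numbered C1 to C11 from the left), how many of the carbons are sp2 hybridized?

4

C1: sp3
C2: sp3
C3: sp3
C4: sp2 ✓
C5: sp2 ✓
C6: sp3
C7: sp2 ✓
C8: sp2 ✓
C9: sp
C10: sp
C11: sp
C4, C5, C7, C8 → 4 sp2 carbons.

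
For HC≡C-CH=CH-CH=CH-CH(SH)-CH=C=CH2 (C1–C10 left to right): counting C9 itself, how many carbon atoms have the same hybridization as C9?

C9 is sp (two π bonds).
C1: sp ✓
C2: sp ✓
C3: sp2
C4: sp2
C5: sp2
C6: sp2
C7: sp3
C8: sp2
C9: sp ✓
C10: sp2
3 carbons are sp.

3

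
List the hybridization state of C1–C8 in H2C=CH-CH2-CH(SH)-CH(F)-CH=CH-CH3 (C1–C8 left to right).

C1: 3 σ bonds, plus one π bond — 3 electron domains, sp2.
C2 carries 3 σ bonds, plus one π bond, giving a steric number of 3, so it is sp2.
C3 (4 σ bonds) has steric number 4: sp3.
C4 — 4 σ bonds. Steric number 4, so sp3.
C5 is sp3: 4 σ bonds, 4 electron-density regions.
C6: 3 σ bonds, plus one π bond — 3 electron domains, sp2.
C7 (3 σ bonds, plus one π bond) has steric number 3: sp2.
C8 (4 σ bonds) has steric number 4: sp3.

C1 sp2, C2 sp2, C3 sp3, C4 sp3, C5 sp3, C6 sp2, C7 sp2, C8 sp3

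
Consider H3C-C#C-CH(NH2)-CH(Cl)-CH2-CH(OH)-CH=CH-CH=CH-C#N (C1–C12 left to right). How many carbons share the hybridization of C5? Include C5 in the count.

C5 is sp3 (only σ bonds).
C1: sp3 ✓
C2: sp
C3: sp
C4: sp3 ✓
C5: sp3 ✓
C6: sp3 ✓
C7: sp3 ✓
C8: sp2
C9: sp2
C10: sp2
C11: sp2
C12: sp
5 carbons are sp3.

5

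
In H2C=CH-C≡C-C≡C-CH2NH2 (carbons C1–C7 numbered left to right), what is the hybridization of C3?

C3 — 2 σ bonds, plus two π bonds. Steric number 2, so sp.

sp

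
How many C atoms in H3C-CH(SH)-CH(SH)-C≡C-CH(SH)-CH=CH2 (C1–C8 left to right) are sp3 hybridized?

4

C1: sp3 ✓
C2: sp3 ✓
C3: sp3 ✓
C4: sp
C5: sp
C6: sp3 ✓
C7: sp2
C8: sp2
C1, C2, C3, C6 → 4 sp3 carbons.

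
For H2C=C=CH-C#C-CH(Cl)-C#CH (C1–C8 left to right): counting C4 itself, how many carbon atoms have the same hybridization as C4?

5

C4 is sp (two π bonds).
C1: sp2
C2: sp ✓
C3: sp2
C4: sp ✓
C5: sp ✓
C6: sp3
C7: sp ✓
C8: sp ✓
5 carbons are sp.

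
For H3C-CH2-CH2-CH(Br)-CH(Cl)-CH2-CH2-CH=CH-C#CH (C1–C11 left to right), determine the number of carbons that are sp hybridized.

C1: sp3
C2: sp3
C3: sp3
C4: sp3
C5: sp3
C6: sp3
C7: sp3
C8: sp2
C9: sp2
C10: sp ✓
C11: sp ✓
C10, C11 → 2 sp carbons.

2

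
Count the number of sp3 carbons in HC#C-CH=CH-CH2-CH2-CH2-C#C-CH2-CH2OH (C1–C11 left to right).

5

C1: sp
C2: sp
C3: sp2
C4: sp2
C5: sp3 ✓
C6: sp3 ✓
C7: sp3 ✓
C8: sp
C9: sp
C10: sp3 ✓
C11: sp3 ✓
C5, C6, C7, C10, C11 → 5 sp3 carbons.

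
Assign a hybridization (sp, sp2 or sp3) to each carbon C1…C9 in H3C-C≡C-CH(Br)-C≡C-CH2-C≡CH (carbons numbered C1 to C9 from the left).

C1 sp3, C2 sp, C3 sp, C4 sp3, C5 sp, C6 sp, C7 sp3, C8 sp, C9 sp

C1 is sp3: 4 σ bonds, 4 electron-density regions.
C2 is sp: 2 σ bonds, plus two π bonds, 2 electron-density regions.
C3 (2 σ bonds, plus two π bonds) has steric number 2: sp.
C4: 4 σ bonds; 4 regions of electron density → sp3.
C5: 2 σ bonds, plus two π bonds; 2 regions of electron density → sp.
C6 carries 2 σ bonds, plus two π bonds, giving a steric number of 2, so it is sp.
C7 (4 σ bonds) has steric number 4: sp3.
C8 (2 σ bonds, plus two π bonds) has steric number 2: sp.
C9 carries 2 σ bonds, plus two π bonds, giving a steric number of 2, so it is sp.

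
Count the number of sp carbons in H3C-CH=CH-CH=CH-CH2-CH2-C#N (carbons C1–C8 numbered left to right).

1

C1: sp3
C2: sp2
C3: sp2
C4: sp2
C5: sp2
C6: sp3
C7: sp3
C8: sp ✓
C8 → 1 sp carbon.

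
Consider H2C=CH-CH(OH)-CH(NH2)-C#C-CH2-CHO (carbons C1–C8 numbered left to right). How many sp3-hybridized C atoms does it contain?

C1: sp2
C2: sp2
C3: sp3 ✓
C4: sp3 ✓
C5: sp
C6: sp
C7: sp3 ✓
C8: sp2
C3, C4, C7 → 3 sp3 carbons.

3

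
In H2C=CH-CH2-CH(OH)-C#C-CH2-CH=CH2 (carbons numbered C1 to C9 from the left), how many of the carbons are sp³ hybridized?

C1: sp2
C2: sp2
C3: sp3 ✓
C4: sp3 ✓
C5: sp
C6: sp
C7: sp3 ✓
C8: sp2
C9: sp2
C3, C4, C7 → 3 sp3 carbons.

3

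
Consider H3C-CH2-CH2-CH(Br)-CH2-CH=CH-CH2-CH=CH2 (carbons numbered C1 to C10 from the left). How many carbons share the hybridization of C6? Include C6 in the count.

C6 is sp2 (one π bond).
C1: sp3
C2: sp3
C3: sp3
C4: sp3
C5: sp3
C6: sp2 ✓
C7: sp2 ✓
C8: sp3
C9: sp2 ✓
C10: sp2 ✓
4 carbons are sp2.

4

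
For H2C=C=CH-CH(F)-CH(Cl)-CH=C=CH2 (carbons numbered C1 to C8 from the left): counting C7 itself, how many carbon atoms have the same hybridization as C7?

2

C7 is sp (two π bonds).
C1: sp2
C2: sp ✓
C3: sp2
C4: sp3
C5: sp3
C6: sp2
C7: sp ✓
C8: sp2
2 carbons are sp.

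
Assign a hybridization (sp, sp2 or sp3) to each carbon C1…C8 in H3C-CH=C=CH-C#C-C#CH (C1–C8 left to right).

C1 — 4 σ bonds. Steric number 4, so sp3.
C2 is sp2: 3 σ bonds, plus one π bond, 3 electron-density regions.
C3 is sp: 2 σ bonds, plus two π bonds, 2 electron-density regions.
C4 is sp2: 3 σ bonds, plus one π bond, 3 electron-density regions.
C5 carries 2 σ bonds, plus two π bonds, giving a steric number of 2, so it is sp.
C6 carries 2 σ bonds, plus two π bonds, giving a steric number of 2, so it is sp.
C7 (2 σ bonds, plus two π bonds) has steric number 2: sp.
C8 (2 σ bonds, plus two π bonds) has steric number 2: sp.

C1 sp3, C2 sp2, C3 sp, C4 sp2, C5 sp, C6 sp, C7 sp, C8 sp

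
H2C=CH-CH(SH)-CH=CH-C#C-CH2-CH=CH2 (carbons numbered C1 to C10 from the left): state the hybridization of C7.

C7: 2 σ bonds, plus two π bonds — 2 electron domains, sp.

sp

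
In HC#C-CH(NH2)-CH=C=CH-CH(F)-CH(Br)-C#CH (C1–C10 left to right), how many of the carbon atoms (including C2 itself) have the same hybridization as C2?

5

C2 is sp (two π bonds).
C1: sp ✓
C2: sp ✓
C3: sp3
C4: sp2
C5: sp ✓
C6: sp2
C7: sp3
C8: sp3
C9: sp ✓
C10: sp ✓
5 carbons are sp.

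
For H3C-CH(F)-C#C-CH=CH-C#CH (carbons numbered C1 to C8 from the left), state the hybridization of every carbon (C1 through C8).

C1 sp3, C2 sp3, C3 sp, C4 sp, C5 sp2, C6 sp2, C7 sp, C8 sp

C1 — 4 σ bonds. Steric number 4, so sp3.
C2 is sp3: 4 σ bonds, 4 electron-density regions.
C3 carries 2 σ bonds, plus two π bonds, giving a steric number of 2, so it is sp.
C4 has 2 σ bonds, plus two π bonds: steric number 2 → sp.
C5 has 3 σ bonds, plus one π bond: steric number 3 → sp2.
C6 has 3 σ bonds, plus one π bond: steric number 3 → sp2.
C7: 2 σ bonds, plus two π bonds; 2 regions of electron density → sp.
C8 carries 2 σ bonds, plus two π bonds, giving a steric number of 2, so it is sp.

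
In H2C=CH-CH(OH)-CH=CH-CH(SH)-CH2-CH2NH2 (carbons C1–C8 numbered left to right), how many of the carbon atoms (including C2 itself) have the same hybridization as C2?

4

C2 is sp2 (one π bond).
C1: sp2 ✓
C2: sp2 ✓
C3: sp3
C4: sp2 ✓
C5: sp2 ✓
C6: sp3
C7: sp3
C8: sp3
4 carbons are sp2.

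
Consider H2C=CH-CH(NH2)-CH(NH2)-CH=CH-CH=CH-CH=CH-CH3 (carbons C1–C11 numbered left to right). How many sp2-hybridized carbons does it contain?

8

C1: sp2 ✓
C2: sp2 ✓
C3: sp3
C4: sp3
C5: sp2 ✓
C6: sp2 ✓
C7: sp2 ✓
C8: sp2 ✓
C9: sp2 ✓
C10: sp2 ✓
C11: sp3
C1, C2, C5, C6, C7, C8, C9, C10 → 8 sp2 carbons.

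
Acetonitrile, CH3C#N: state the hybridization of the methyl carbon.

The methyl carbon (4 σ bonds) has steric number 4: sp3.

sp³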